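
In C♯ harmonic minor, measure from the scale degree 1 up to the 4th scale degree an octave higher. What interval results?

perfect 11th

Spelling C♯ harmonic minor: C♯ D♯ E F♯ G♯ A B♯.
That puts C♯ below F♯.
Counting 11 letters and 17 half steps from C♯ gives a perfect eleventh.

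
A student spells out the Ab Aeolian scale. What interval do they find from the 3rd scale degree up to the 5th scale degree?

major 3rd

Spelling the Ab Aeolian scale: Ab Bb Cb Db Eb Fb Gb.
So we need the interval from Cb up to Eb.
Counting 3 letters and 4 half steps from Cb gives a major third.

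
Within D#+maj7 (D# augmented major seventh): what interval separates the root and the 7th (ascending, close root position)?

major seventh

D#maj7#5 (D# augmented major seventh): D# F## A## C##.
Root = D#; 7th = C##.
D# up to C## spans 7 letter names and 11 semitones — a major seventh.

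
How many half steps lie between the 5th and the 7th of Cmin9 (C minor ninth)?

The chord tones of Cmin9 are C, Eb, G, Bb, D.
G to Bb is a minor third: 3 semitones.

3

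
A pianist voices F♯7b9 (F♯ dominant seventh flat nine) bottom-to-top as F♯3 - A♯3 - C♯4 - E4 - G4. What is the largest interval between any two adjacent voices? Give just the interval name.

M3

Adjacent intervals: F♯3→A♯3 = major third; A♯3→C♯4 = minor third; C♯4→E4 = minor third; E4→G4 = minor third.
The largest is F♯3 to A♯3, a major third (4 semitones).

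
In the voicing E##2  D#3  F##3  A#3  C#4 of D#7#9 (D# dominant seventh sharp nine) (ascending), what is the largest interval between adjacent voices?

diminished 7th

Adjacent intervals: E##2→D#3 = diminished seventh; D#3→F##3 = major third; F##3→A#3 = minor third; A#3→C#4 = minor third.
The largest is E##2 to D#3, a diminished seventh (9 semitones).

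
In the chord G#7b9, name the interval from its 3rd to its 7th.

diminished fifth

G# dominant seventh flat nine: G#-B#-D#-F#-A.
The 3rd is B# and the 7th is F#.
5 letter names make it a fifth; at 6 semitones (a half step narrower than perfect) the quality is diminished.
That tritone between 3rd and 7th is what gives the dominant seventh its pull toward resolution.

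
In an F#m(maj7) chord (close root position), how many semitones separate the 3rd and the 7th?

The chord tones of F# minor-major seventh are F# A C# E#.
A to E# is an augmented fifth: 8 semitones.

8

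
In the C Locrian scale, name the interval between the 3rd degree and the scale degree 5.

The scale runs C Db Eb F Gb Ab Bb.
The 3rd degree is Eb and the degree 5 is Gb.
From Eb to Gb: 3 semitones over a third = minor.

minor third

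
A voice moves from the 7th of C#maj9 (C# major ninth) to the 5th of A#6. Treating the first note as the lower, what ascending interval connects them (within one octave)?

The 7th of C#maj9 (C# major ninth) is B#; the 5th of A#6 is E#.
Counting 4 letters and 5 half steps from B# gives a perfect fourth.

P4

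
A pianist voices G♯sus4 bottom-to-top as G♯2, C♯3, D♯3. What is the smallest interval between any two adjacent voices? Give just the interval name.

Adjacent intervals: G♯2→C♯3 = perfect fourth; C♯3→D♯3 = major second.
The smallest is C♯3 to D♯3, a major second (2 semitones).

M2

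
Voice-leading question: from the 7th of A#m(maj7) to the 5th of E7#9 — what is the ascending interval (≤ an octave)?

diminished third

The 7th of A#m(maj7) is G##; the 5th of E7#9 is B.
G## up to B is 2 semitones, a whole step narrower than a major third, so the interval is diminished.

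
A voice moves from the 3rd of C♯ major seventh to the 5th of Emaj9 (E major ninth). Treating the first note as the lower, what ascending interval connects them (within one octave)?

d5

C♯ major seventh has E♯ as its 3rd, and Emaj9 (E major ninth) has B as its 5th.
E♯ up to B is 6 semitones, a half step narrower than a perfect fifth, so the interval is diminished.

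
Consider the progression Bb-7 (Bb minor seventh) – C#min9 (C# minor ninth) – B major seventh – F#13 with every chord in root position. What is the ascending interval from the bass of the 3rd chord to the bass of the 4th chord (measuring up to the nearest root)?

perfect fifth

The roots are B and F#.
From B to F# is 7 semitones, exactly the perfect fifth.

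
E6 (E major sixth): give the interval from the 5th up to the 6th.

E major sixth is spelled E G# B C#.
So we need the interval from B up to C#.
From B to C# is 2 semitones, exactly the major second.

major 2nd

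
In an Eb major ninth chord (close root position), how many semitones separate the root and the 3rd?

The chord tones of Eb major ninth are Eb G Bb D F.
Eb to G is a major third: 4 semitones.

4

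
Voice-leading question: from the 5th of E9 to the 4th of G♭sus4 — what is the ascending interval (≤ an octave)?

diminished second

The 5th of E9 is B; the 4th of G♭sus4 is C♭.
From B to C♭: 0 semitones over a second = diminished.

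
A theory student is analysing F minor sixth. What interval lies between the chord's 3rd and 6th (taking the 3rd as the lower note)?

Fm6 (F minor sixth) is spelled F A♭ C D.
3rd = A♭; 6th = D.
From A♭ to D: 6 semitones over a fourth = augmented.

augmented fourth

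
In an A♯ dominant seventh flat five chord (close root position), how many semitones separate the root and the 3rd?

4

A♯7b5 (A♯ dominant seventh flat five) is spelled A♯ C𝄪 E G♯.
A♯ to C𝄪 is a major third: 4 semitones.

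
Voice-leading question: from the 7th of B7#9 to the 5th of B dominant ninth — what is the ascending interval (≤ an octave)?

major sixth

B7#9 has A as its 7th, and B dominant ninth has F♯ as its 5th.
Counting 6 letters and 9 half steps from A gives a major sixth.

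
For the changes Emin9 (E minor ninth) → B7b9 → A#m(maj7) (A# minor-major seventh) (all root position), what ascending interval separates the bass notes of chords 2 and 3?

The roots are B and A#.
From B to A# is 11 semitones, exactly the major seventh.

major seventh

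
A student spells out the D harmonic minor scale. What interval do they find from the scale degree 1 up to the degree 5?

perfect fifth

D harmonic minor: D E F G A B♭ C♯.
So we need the interval from D up to A.
D up to A spans 5 letter names and 7 semitones — a perfect fifth.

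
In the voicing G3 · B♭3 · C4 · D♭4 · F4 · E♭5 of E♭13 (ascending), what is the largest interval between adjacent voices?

Adjacent intervals: G3→B♭3 = minor third; B♭3→C4 = major second; C4→D♭4 = minor second; D♭4→F4 = major third; F4→E♭5 = minor seventh.
The largest is F4 to E♭5, a minor seventh (10 semitones).

minor 7th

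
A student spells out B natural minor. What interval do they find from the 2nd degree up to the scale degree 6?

diminished 5th

B natural minor: B C# D E F# G A.
That puts C# below G.
5 letter names make it a fifth; at 6 semitones (a half step narrower than perfect) the quality is diminished.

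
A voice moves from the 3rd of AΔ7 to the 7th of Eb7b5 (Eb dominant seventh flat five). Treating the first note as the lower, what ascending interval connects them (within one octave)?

The 3rd of AΔ7 is C#; the 7th of Eb7b5 (Eb dominant seventh flat five) is Db.
2 letter names make it a second; at 0 semitones (a whole step narrower than major) the quality is diminished.

diminished second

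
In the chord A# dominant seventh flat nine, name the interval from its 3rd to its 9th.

A#7b9 is spelled A#-C##-E#-G#-B.
The 3rd is C## and the 9th is B.
7 letter names make it a seventh; at 9 semitones (a whole step narrower than major) the quality is diminished.

diminished seventh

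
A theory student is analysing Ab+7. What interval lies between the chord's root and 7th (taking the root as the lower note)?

minor seventh

Spelling the chord: Ab-C-E-Gb.
That puts Ab below Gb.
7 letter names make it a seventh; at 10 semitones (a half step narrower than major) the quality is minor.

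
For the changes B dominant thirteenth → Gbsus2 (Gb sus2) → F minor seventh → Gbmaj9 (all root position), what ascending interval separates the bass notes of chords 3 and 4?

The roots are F and Gb.
2 letter names make it a second; at 1 semitone (a half step narrower than major) the quality is minor.

m2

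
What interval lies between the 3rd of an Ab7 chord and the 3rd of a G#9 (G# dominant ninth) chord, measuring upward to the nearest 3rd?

Ab7 has C as its 3rd, and G#9 (G# dominant ninth) has B# as its 3rd.
C up to B# is 12 semitones, a half step wider than a major seventh, so the interval is augmented.

augmented 7th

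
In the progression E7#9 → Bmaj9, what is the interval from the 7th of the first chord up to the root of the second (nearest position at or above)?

E7#9 has D as its 7th, and Bmaj9 has B as its root.
Counting 6 letters and 9 half steps from D gives a major sixth.

M6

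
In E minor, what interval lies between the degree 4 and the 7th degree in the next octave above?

perfect eleventh

Spelling E minor: E F# G A B C D.
So we need the interval from A up to D.
A up to D spans 11 letter names and 17 semitones — a perfect eleventh.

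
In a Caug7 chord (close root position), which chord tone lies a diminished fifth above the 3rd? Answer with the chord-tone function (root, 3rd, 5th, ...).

C augmented seventh is spelled C E G# Bb.
The 3rd is E. A diminished fifth above E is Bb.
Bb is the chord's 7th.

7th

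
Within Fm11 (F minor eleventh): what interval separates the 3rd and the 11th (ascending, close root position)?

The chord tones of Fm11 are F Ab C Eb G Bb.
The 3rd is Ab and the 11th is Bb.
Counting 9 letters and 14 half steps from Ab gives a major ninth.

major 9th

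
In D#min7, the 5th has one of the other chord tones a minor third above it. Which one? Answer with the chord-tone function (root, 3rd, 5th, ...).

D#min7 (D# minor seventh): D# F# A# C#.
The 5th is A#. A minor third above A# is C#.
C# is the chord's 7th.

7th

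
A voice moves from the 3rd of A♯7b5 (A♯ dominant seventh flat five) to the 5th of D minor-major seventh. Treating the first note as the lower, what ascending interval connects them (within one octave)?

The 3rd of A♯7b5 (A♯ dominant seventh flat five) is C𝄪; the 5th of D minor-major seventh is A.
From C𝄪 to A: 7 semitones over a sixth = diminished.

d6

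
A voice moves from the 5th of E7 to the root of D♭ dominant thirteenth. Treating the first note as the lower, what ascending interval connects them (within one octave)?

The 5th of E7 is B; the root of D♭ dominant thirteenth is D♭.
B up to D♭ is 2 semitones, a whole step narrower than a major third, so the interval is diminished.

diminished third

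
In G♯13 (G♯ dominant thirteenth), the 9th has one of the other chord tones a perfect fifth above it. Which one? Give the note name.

E#

Spelling the chord: G♯–B♯–D♯–F♯–A♯–E♯.
The 9th is A♯. A perfect fifth above A♯ is E♯.
E♯ is the chord's 13th.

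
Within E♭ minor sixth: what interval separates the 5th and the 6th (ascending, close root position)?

E♭m6 (E♭ minor sixth): E♭-G♭-B♭-C.
That puts B♭ below C.
B♭ up to C spans 2 letter names and 2 semitones — a major second.

major 2nd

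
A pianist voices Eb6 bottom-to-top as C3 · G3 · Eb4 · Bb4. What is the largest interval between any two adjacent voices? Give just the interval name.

minor sixth

Adjacent intervals: C3→G3 = perfect fifth; G3→Eb4 = minor sixth; Eb4→Bb4 = perfect fifth.
The largest is G3 to Eb4, a minor sixth (8 semitones).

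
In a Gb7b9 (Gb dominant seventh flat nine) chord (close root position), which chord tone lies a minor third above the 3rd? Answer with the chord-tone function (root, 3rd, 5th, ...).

Gb7b9: Gb–Bb–Db–Fb–Abb.
The 3rd is Bb. A minor third above Bb is Db.
Db is the chord's 5th.

5th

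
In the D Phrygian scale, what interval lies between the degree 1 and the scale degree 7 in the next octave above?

minor fourteenth

The scale runs D E♭ F G A B♭ C.
That puts D below C.
D up to C is 22 semitones, a half step narrower than a major fourteenth, so the interval is minor.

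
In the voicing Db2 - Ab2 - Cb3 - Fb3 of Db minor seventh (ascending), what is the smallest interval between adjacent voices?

minor third

Adjacent intervals: Db2→Ab2 = perfect fifth; Ab2→Cb3 = minor third; Cb3→Fb3 = perfect fourth.
The smallest is Ab2 to Cb3, a minor third (3 semitones).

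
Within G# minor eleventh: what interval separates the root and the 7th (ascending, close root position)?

m7

Spelling the chord: G#-B-D#-F#-A#-C#.
That puts G# below F#.
From G# to F#: 10 semitones over a seventh = minor.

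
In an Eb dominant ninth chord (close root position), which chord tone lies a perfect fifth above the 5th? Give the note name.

Spelling the chord: Eb, G, Bb, Db, F.
The 5th is Bb. A perfect fifth above Bb is F.
F is the chord's 9th.

F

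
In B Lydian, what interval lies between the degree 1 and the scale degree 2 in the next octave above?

Spelling B Lydian: B C♯ D♯ E♯ F♯ G♯ A♯.
That puts B below C♯.
B up to C♯ spans 9 letter names and 14 semitones — a major ninth.

major ninth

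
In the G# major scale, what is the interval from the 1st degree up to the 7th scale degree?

major 7th

The scale runs G# A# B# C# D# E# F##.
1st degree = G#; 7th degree = F##.
G# up to F## spans 7 letter names and 11 semitones — a major seventh.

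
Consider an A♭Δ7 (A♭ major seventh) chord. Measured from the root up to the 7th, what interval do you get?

major seventh

A♭maj7 (A♭ major seventh) is spelled A♭, C, E♭, G.
Root = A♭; 7th = G.
From A♭ to G is 11 semitones, exactly the major seventh.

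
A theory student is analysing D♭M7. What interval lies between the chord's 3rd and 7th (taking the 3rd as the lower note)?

D♭M7 (D♭ major seventh) is spelled D♭, F, A♭, C.
The 3rd is F and the 7th is C.
From F to C is 7 semitones, exactly the perfect fifth.

P5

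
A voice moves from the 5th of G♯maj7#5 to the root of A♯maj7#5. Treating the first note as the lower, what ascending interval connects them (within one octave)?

G♯maj7#5 has D𝄪 as its 5th, and A♯maj7#5 has A♯ as its root.
From D𝄪 to A♯: 6 semitones over a fifth = diminished.

diminished fifth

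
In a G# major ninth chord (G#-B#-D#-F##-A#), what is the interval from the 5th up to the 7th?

The 5th is D# and the 7th is F##.
D# up to F## spans 3 letter names and 4 semitones — a major third.

major third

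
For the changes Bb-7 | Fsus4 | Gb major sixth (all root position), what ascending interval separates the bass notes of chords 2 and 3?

The roots are F and Gb.
From F to Gb: 1 semitone over a second = minor.

m2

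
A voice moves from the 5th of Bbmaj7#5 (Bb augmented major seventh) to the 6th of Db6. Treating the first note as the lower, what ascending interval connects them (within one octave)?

Bbmaj7#5 (Bb augmented major seventh) has F# as its 5th, and Db6 has Bb as its 6th.
4 letter names make it a fourth; at 4 semitones (a half step narrower than perfect) the quality is diminished.

diminished fourth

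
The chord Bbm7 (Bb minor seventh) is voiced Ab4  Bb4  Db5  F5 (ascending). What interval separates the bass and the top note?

The outer voices are Ab4 and F5.
From Ab to F is 9 semitones, exactly the major sixth.

M6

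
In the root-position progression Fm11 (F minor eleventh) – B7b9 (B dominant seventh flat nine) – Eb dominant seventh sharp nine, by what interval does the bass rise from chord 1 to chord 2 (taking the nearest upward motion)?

augmented 4th

The roots are F and B.
F up to B is 6 semitones, a half step wider than a perfect fourth, so the interval is augmented.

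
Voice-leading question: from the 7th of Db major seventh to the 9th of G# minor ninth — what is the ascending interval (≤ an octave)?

augmented sixth

The 7th of Db major seventh is C; the 9th of G# minor ninth is A#.
From C to A#: 10 semitones over a sixth = augmented.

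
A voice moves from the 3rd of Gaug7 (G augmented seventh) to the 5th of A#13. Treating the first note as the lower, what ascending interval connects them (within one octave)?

Gaug7 (G augmented seventh) has B as its 3rd, and A#13 has E# as its 5th.
From B to E#: 6 semitones over a fourth = augmented.

augmented 4th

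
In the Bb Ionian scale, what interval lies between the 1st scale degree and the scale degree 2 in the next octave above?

Spelling the Bb Ionian scale: Bb C D Eb F G A.
1st scale degree = Bb; 2nd scale degree (up an octave) = C.
Bb up to C spans 9 letter names and 14 semitones — a major ninth.

major ninth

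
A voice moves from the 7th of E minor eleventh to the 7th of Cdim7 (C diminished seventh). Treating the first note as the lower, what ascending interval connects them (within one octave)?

E minor eleventh has D as its 7th, and Cdim7 (C diminished seventh) has B𝄫 as its 7th.
From D to B𝄫: 7 semitones over a sixth = diminished.

d6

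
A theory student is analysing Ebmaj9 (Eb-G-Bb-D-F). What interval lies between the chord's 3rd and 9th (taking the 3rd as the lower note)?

minor seventh

The 3rd is G and the 9th is F.
From G to F: 10 semitones over a seventh = minor.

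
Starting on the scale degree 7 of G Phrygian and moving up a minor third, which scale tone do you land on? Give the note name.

The scale is G Ab Bb C D Eb F.
The scale degree 7 is F; a minor third above that is Ab — scale degree 2.

Ab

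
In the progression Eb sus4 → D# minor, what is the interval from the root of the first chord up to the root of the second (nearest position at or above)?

A7

The root of Eb sus4 is Eb; the root of D# minor is D#.
7 letter names make it a seventh; at 12 semitones (a half step wider than major) the quality is augmented.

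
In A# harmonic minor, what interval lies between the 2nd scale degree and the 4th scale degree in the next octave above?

minor tenth

A# harmonic minor: A# B# C# D# E# F# G##.
The 2nd scale degree is B# and the 4th degree (up an octave) is D#.
From B# to D#: 15 semitones over a tenth = minor.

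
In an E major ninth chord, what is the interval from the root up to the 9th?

Emaj9 is spelled E G# B D# F#.
The root is E and the 9th is F#.
From E to F# is 14 semitones, exactly the major ninth.

major ninth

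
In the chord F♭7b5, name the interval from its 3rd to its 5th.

The chord tones of F♭7b5 are F♭–A♭–C𝄫–E𝄫.
So we need the interval from A♭ up to C𝄫.
3 letter names make it a third; at 2 semitones (a whole step narrower than major) the quality is diminished.

d3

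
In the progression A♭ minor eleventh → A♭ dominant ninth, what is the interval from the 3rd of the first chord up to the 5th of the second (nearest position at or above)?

M3

A♭ minor eleventh has C♭ as its 3rd, and A♭ dominant ninth has E♭ as its 5th.
Counting 3 letters and 4 half steps from C♭ gives a major third.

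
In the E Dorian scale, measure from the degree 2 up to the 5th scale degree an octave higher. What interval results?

perfect eleventh

E dorian: E F# G A B C# D.
Degree 2 = F#; scale degree 5 (up an octave) = B.
From F# to B is 17 semitones, exactly the perfect eleventh.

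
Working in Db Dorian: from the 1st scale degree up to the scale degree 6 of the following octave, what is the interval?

Db dorian: Db Eb Fb Gb Ab Bb Cb.
1st scale degree = Db; degree 6 (up an octave) = Bb.
Db up to Bb spans 13 letter names and 21 semitones — a major thirteenth.

major thirteenth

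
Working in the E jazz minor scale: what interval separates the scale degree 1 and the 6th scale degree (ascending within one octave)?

major 6th

E melodic minor: E F# G A B C# D#.
So we need the interval from E up to C#.
E up to C# spans 6 letter names and 9 semitones — a major sixth.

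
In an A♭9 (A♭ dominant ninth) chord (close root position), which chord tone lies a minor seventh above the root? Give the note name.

Gb

A♭9 is spelled A♭, C, E♭, G♭, B♭.
The root is A♭. A minor seventh above A♭ is G♭.
G♭ is the chord's 7th.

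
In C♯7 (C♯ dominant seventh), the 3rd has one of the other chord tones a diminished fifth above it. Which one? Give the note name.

B

C♯7: C♯, E♯, G♯, B.
The 3rd is E♯. A diminished fifth above E♯ is B.
B is the chord's 7th.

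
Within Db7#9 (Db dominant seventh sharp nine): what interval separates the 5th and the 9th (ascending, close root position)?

augmented 5th

The chord tones of Db7#9 are Db–F–Ab–Cb–E.
5th = Ab; 9th = E.
From Ab to E: 8 semitones over a fifth = augmented.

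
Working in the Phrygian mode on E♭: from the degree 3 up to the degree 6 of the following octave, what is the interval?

perfect eleventh

E♭ phrygian: E♭ F♭ G♭ A♭ B♭ C♭ D♭.
Degree 3 = G♭; scale degree 6 (up an octave) = C♭.
G♭ up to C♭ spans 11 letter names and 17 semitones — a perfect eleventh.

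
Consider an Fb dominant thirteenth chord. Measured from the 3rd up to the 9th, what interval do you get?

Fb13: Fb–Ab–Cb–Ebb–Gb–Db.
3rd = Ab; 9th = Gb.
From Ab to Gb: 10 semitones over a seventh = minor.

minor seventh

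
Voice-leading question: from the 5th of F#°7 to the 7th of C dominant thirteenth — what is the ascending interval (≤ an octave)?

minor seventh

F#°7 has C as its 5th, and C dominant thirteenth has Bb as its 7th.
From C to Bb: 10 semitones over a seventh = minor.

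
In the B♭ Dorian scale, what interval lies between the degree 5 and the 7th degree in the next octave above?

Spelling the B♭ Dorian scale: B♭ C D♭ E♭ F G A♭.
So we need the interval from F up to A♭.
From F to A♭: 15 semitones over a tenth = minor.

minor tenth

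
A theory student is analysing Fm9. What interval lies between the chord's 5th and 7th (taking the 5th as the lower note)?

Fmin9 is spelled F–Ab–C–Eb–G.
5th = C; 7th = Eb.
From C to Eb: 3 semitones over a third = minor.

minor third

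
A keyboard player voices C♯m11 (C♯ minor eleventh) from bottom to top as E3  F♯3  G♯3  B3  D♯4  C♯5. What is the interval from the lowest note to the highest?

The outer voices are E3 and C♯5.
From E to C♯ is 21 semitones, exactly the major thirteenth.

M13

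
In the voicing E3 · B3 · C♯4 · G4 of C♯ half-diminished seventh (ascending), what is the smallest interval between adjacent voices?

Adjacent intervals: E3→B3 = perfect fifth; B3→C♯4 = major second; C♯4→G4 = diminished fifth.
The smallest is B3 to C♯4, a major second (2 semitones).

major second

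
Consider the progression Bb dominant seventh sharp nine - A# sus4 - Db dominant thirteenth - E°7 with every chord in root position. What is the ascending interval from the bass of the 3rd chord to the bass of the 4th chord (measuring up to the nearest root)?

augmented second

The roots are Db and E.
From Db to E: 3 semitones over a second = augmented.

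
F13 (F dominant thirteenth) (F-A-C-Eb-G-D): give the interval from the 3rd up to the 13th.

The 3rd is A and the 13th is D.
A up to D spans 11 letter names and 17 semitones — a perfect eleventh.

perfect 11th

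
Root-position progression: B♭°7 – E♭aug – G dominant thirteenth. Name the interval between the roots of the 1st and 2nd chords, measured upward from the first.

The roots are B♭ and E♭.
B♭ up to E♭ spans 4 letter names and 5 semitones — a perfect fourth.

perfect fourth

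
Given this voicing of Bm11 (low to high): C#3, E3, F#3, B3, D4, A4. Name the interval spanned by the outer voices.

minor thirteenth

The outer voices are C#3 and A4.
From C# to A: 20 semitones over a thirteenth = minor.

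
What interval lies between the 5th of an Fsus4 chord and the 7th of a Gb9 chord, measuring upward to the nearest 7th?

The 5th of Fsus4 is C; the 7th of Gb9 is Fb.
C up to Fb is 4 semitones, a half step narrower than a perfect fourth, so the interval is diminished.

diminished fourth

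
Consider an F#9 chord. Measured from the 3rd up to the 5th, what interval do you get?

minor third

F#9: F#–A#–C#–E–G#.
That puts A# below C#.
3 letter names make it a third; at 3 semitones (a half step narrower than major) the quality is minor.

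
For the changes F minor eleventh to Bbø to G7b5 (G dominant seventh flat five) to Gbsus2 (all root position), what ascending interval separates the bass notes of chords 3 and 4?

The roots are G and Gb.
From G to Gb: 11 semitones over an octave = diminished.

diminished 8th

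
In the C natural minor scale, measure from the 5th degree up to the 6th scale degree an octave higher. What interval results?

minor 9th

Spelling the C natural minor scale: C D Eb F G Ab Bb.
5th degree = G; scale degree 6 (up an octave) = Ab.
G up to Ab is 13 semitones, a half step narrower than a major ninth, so the interval is minor.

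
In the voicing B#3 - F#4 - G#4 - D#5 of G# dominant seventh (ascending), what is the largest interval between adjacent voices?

Adjacent intervals: B#3→F#4 = diminished fifth; F#4→G#4 = major second; G#4→D#5 = perfect fifth.
The largest is G#4 to D#5, a perfect fifth (7 semitones).

perfect 5th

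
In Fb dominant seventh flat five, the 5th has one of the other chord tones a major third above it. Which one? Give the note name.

Ebb

Fb7b5: Fb Ab Cbb Ebb.
The 5th is Cbb. A major third above Cbb is Ebb.
Ebb is the chord's 7th.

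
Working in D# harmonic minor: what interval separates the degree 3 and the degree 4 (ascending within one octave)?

major second

The scale runs D# E# F# G# A# B C##.
So we need the interval from F# up to G#.
F# up to G# spans 2 letter names and 2 semitones — a major second.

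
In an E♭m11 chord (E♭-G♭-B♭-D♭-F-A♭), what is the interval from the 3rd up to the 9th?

M7

That puts G♭ below F.
G♭ up to F spans 7 letter names and 11 semitones — a major seventh.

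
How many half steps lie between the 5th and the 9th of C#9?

Spelling the chord: C#-E#-G#-B-D#.
G# to D# is a perfect fifth: 7 semitones.

7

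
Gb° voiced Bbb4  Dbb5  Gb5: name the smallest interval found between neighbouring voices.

m3

Adjacent intervals: Bbb4→Dbb5 = minor third; Dbb5→Gb5 = augmented fourth.
The smallest is Bbb4 to Dbb5, a minor third (3 semitones).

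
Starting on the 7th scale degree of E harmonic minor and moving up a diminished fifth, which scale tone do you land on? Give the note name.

A

The scale is E F# G A B C D#.
The 7th scale degree is D#; a diminished fifth above that is A — scale degree 4.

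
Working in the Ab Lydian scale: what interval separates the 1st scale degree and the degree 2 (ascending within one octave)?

major 2nd

The scale runs Ab Bb C D Eb F G.
The 1st scale degree is Ab and the degree 2 is Bb.
Counting 2 letters and 2 half steps from Ab gives a major second.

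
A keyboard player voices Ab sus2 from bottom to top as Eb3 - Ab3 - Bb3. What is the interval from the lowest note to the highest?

The outer voices are Eb3 and Bb3.
Counting 5 letters and 7 half steps from Eb gives a perfect fifth.

perfect 5th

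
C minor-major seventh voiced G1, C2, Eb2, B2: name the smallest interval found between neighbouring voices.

Adjacent intervals: G1→C2 = perfect fourth; C2→Eb2 = minor third; Eb2→B2 = augmented fifth.
The smallest is C2 to Eb2, a minor third (3 semitones).

m3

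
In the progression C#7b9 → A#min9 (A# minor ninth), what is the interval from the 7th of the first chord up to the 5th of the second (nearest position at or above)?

augmented fourth

C#7b9 has B as its 7th, and A#min9 (A# minor ninth) has E# as its 5th.
4 letter names make it a fourth; at 6 semitones (a half step wider than perfect) the quality is augmented.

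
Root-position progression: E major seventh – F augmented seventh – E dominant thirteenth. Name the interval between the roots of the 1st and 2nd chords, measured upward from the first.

minor second

The roots are E and F.
E up to F is 1 semitone, a half step narrower than a major second, so the interval is minor.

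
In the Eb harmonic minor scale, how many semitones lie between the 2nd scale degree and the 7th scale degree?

9

The scale is Eb F Gb Ab Bb Cb D.
F up to D is a major sixth — 9 semitones.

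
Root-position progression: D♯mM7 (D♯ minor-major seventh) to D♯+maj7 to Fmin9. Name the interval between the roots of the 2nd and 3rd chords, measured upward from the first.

d3

The roots are D♯ and F.
From D♯ to F: 2 semitones over a third = diminished.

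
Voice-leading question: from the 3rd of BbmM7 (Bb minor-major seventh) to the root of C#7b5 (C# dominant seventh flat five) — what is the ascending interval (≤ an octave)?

A7

The 3rd of BbmM7 (Bb minor-major seventh) is Db; the root of C#7b5 (C# dominant seventh flat five) is C#.
Db up to C# is 12 semitones, a half step wider than a major seventh, so the interval is augmented.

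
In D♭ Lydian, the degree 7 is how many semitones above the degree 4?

5

The scale is D♭ E♭ F G A♭ B♭ C.
G up to C is a perfect fourth — 5 semitones.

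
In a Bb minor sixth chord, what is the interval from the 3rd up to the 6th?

augmented fourth

Bbm6 (Bb minor sixth) is spelled Bb Db F G.
3rd = Db; 6th = G.
Db up to G is 6 semitones, a half step wider than a perfect fourth, so the interval is augmented.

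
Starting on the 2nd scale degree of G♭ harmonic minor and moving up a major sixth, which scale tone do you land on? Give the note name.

The scale is G♭ A♭ B𝄫 C♭ D♭ E𝄫 F.
The 2nd scale degree is A♭; a major sixth above that is F — scale degree 7.

F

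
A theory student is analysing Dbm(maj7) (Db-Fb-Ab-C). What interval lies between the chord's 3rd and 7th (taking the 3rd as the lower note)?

augmented fifth

So we need the interval from Fb up to C.
Fb up to C is 8 semitones, a half step wider than a perfect fifth, so the interval is augmented.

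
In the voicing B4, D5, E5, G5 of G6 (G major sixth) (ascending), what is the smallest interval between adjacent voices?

Adjacent intervals: B4→D5 = minor third; D5→E5 = major second; E5→G5 = minor third.
The smallest is D5 to E5, a major second (2 semitones).

major second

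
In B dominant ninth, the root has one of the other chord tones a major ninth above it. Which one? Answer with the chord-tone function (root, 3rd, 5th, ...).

9th

Spelling the chord: B–D♯–F♯–A–C♯.
The root is B. A major ninth above B is C♯.
C♯ is the chord's 9th.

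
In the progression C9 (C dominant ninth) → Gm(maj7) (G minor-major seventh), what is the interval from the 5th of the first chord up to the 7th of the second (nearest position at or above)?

C9 (C dominant ninth) has G as its 5th, and Gm(maj7) (G minor-major seventh) has F# as its 7th.
G up to F# spans 7 letter names and 11 semitones — a major seventh.

major seventh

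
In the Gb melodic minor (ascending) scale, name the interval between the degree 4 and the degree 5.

M2

The scale runs Gb Ab Bbb Cb Db Eb F.
Degree 4 = Cb; scale degree 5 = Db.
From Cb to Db is 2 semitones, exactly the major second.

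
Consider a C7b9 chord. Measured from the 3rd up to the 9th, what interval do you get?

d7

The chord tones of C7b9 are C E G Bb Db.
That puts E below Db.
E up to Db is 9 semitones, a whole step narrower than a major seventh, so the interval is diminished.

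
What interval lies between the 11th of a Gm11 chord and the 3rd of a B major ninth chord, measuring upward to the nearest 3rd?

A2

Gm11 has C as its 11th, and B major ninth has D♯ as its 3rd.
C up to D♯ is 3 semitones, a half step wider than a major second, so the interval is augmented.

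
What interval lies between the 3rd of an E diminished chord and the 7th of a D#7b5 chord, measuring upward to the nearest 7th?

The 3rd of E diminished is G; the 7th of D#7b5 is C#.
From G to C#: 6 semitones over a fourth = augmented.

augmented fourth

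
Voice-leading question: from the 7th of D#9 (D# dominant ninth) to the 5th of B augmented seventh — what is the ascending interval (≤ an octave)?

The 7th of D#9 (D# dominant ninth) is C#; the 5th of B augmented seventh is F##.
4 letter names make it a fourth; at 6 semitones (a half step wider than perfect) the quality is augmented.

A4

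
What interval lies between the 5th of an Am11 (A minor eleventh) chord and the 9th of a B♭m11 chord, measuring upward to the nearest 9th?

Am11 (A minor eleventh) has E as its 5th, and B♭m11 has C as its 9th.
6 letter names make it a sixth; at 8 semitones (a half step narrower than major) the quality is minor.

minor sixth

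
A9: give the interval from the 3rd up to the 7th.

A9 (A dominant ninth): A–C#–E–G–B.
So we need the interval from C# up to G.
5 letter names make it a fifth; at 6 semitones (a half step narrower than perfect) the quality is diminished.

diminished fifth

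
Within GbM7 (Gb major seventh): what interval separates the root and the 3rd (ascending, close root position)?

The chord tones of Gbmaj7 (Gb major seventh) are Gb, Bb, Db, F.
So we need the interval from Gb up to Bb.
From Gb to Bb is 4 semitones, exactly the major third.

M3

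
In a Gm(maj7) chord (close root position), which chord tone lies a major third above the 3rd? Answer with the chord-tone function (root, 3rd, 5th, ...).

5th

Spelling the chord: G–Bb–D–F#.
The 3rd is Bb. A major third above Bb is D.
D is the chord's 5th.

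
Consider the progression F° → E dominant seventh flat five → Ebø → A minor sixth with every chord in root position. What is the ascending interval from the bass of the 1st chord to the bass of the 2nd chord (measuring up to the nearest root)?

major seventh

The roots are F and E.
From F to E is 11 semitones, exactly the major seventh.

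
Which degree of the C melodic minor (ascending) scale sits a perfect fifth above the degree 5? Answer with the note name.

D

The scale is C D Eb F G A B.
The degree 5 is G; a perfect fifth above that is D — scale degree 2.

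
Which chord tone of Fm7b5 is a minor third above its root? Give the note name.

Fm7b5 (F half-diminished seventh) is spelled F, A♭, C♭, E♭.
The root is F. A minor third above F is A♭.
A♭ is the chord's 3rd.

Ab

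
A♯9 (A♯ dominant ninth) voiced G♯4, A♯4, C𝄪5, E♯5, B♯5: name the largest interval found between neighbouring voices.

Adjacent intervals: G♯4→A♯4 = major second; A♯4→C𝄪5 = major third; C𝄪5→E♯5 = minor third; E♯5→B♯5 = perfect fifth.
The largest is E♯5 to B♯5, a perfect fifth (7 semitones).

P5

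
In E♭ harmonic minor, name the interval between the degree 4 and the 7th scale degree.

E♭ harmonic minor: E♭ F G♭ A♭ B♭ C♭ D.
So we need the interval from A♭ up to D.
4 letter names make it a fourth; at 6 semitones (a half step wider than perfect) the quality is augmented.

augmented fourth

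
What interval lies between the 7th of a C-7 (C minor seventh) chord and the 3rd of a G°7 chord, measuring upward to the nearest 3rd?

The 7th of C-7 (C minor seventh) is B♭; the 3rd of G°7 is B♭.
Counting 1 letters and 0 half steps from B♭ gives a perfect unison.

perfect unison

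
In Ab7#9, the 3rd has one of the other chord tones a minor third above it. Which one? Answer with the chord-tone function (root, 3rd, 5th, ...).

5th

Ab7#9 is spelled Ab–C–Eb–Gb–B.
The 3rd is C. A minor third above C is Eb.
Eb is the chord's 5th.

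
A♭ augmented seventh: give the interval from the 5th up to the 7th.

diminished third

A♭ augmented seventh: A♭ C E G♭.
The 5th is E and the 7th is G♭.
From E to G♭: 2 semitones over a third = diminished.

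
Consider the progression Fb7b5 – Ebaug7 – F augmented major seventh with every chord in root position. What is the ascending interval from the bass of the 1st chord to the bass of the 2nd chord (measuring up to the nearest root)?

major seventh

The roots are Fb and Eb.
Counting 7 letters and 11 half steps from Fb gives a major seventh.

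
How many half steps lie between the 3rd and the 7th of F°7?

6

F°7 (F diminished seventh) is spelled F, Ab, Cb, Ebb.
Ab to Ebb is a diminished fifth: 6 semitones.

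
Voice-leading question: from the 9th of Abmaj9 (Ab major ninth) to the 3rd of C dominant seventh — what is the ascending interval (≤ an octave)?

The 9th of Abmaj9 (Ab major ninth) is Bb; the 3rd of C dominant seventh is E.
Bb up to E is 6 semitones, a half step wider than a perfect fourth, so the interval is augmented.

augmented fourth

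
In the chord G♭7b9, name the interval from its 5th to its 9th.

d5

G♭ dominant seventh flat nine is spelled G♭ B♭ D♭ F♭ A𝄫.
That puts D♭ below A𝄫.
From D♭ to A𝄫: 6 semitones over a fifth = diminished.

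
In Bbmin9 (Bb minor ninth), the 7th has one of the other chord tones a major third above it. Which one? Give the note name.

C

Bbmin9: Bb Db F Ab C.
The 7th is Ab. A major third above Ab is C.
C is the chord's 9th.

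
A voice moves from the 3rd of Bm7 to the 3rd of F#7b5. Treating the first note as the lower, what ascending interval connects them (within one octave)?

augmented fifth

Bm7 has D as its 3rd, and F#7b5 has A# as its 3rd.
From D to A#: 8 semitones over a fifth = augmented.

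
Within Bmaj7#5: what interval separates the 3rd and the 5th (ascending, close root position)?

Spelling the chord: B, D#, F##, A#.
The 3rd is D# and the 5th is F##.
From D# to F## is 4 semitones, exactly the major third.

M3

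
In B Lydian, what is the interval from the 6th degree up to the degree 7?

major second

B lydian: B C# D# E# F# G# A#.
6th degree = G#; degree 7 = A#.
G# up to A# spans 2 letter names and 2 semitones — a major second.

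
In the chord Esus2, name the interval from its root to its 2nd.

Spelling the chord: E, F#, B.
So we need the interval from E up to F#.
E up to F# spans 2 letter names and 2 semitones — a major second.

major second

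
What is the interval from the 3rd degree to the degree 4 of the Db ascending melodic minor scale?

Db melodic minor: Db Eb Fb Gb Ab Bb C.
3rd degree = Fb; 4th degree = Gb.
Fb up to Gb spans 2 letter names and 2 semitones — a major second.

M2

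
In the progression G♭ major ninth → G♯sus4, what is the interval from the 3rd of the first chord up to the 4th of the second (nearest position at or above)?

G♭ major ninth has B♭ as its 3rd, and G♯sus4 has C♯ as its 4th.
From B♭ to C♯: 3 semitones over a second = augmented.

augmented second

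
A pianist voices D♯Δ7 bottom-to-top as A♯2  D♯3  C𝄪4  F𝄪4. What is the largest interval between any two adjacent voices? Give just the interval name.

major seventh

Adjacent intervals: A♯2→D♯3 = perfect fourth; D♯3→C𝄪4 = major seventh; C𝄪4→F𝄪4 = perfect fourth.
The largest is D♯3 to C𝄪4, a major seventh (11 semitones).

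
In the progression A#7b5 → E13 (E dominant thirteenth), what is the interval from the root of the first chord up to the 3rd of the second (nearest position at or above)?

A#7b5 has A# as its root, and E13 (E dominant thirteenth) has G# as its 3rd.
7 letter names make it a seventh; at 10 semitones (a half step narrower than major) the quality is minor.

minor 7th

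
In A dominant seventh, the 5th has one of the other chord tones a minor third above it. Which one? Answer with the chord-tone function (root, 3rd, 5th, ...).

Spelling the chord: A–C♯–E–G.
The 5th is E. A minor third above E is G.
G is the chord's 7th.

7th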